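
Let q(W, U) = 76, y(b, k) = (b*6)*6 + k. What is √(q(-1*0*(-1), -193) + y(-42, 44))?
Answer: 4*I*√87 ≈ 37.31*I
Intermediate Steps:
y(b, k) = k + 36*b (y(b, k) = (6*b)*6 + k = 36*b + k = k + 36*b)
√(q(-1*0*(-1), -193) + y(-42, 44)) = √(76 + (44 + 36*(-42))) = √(76 + (44 - 1512)) = √(76 - 1468) = √(-1392) = 4*I*√87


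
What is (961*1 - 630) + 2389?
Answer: 2720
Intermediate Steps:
(961*1 - 630) + 2389 = (961 - 630) + 2389 = 331 + 2389 = 2720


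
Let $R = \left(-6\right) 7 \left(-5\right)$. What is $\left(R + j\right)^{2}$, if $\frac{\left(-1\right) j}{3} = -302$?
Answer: $1245456$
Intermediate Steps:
$j = 906$ ($j = \left(-3\right) \left(-302\right) = 906$)
$R = 210$ ($R = \left(-42\right) \left(-5\right) = 210$)
$\left(R + j\right)^{2} = \left(210 + 906\right)^{2} = 1116^{2} = 1245456$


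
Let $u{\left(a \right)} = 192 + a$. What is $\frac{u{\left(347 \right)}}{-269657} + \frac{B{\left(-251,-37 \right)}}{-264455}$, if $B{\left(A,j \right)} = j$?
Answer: $- \frac{132563936}{71312141935} \approx -0.0018589$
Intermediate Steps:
$\frac{u{\left(347 \right)}}{-269657} + \frac{B{\left(-251,-37 \right)}}{-264455} = \frac{192 + 347}{-269657} - \frac{37}{-264455} = 539 \left(- \frac{1}{269657}\right) - - \frac{37}{264455} = - \frac{539}{269657} + \frac{37}{264455} = - \frac{132563936}{71312141935}$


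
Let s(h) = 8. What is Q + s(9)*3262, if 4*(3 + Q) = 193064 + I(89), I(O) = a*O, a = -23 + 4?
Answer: 295745/4 ≈ 73936.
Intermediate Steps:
a = -19
I(O) = -19*O
Q = 191361/4 (Q = -3 + (193064 - 19*89)/4 = -3 + (193064 - 1691)/4 = -3 + (1/4)*191373 = -3 + 191373/4 = 191361/4 ≈ 47840.)
Q + s(9)*3262 = 191361/4 + 8*3262 = 191361/4 + 26096 = 295745/4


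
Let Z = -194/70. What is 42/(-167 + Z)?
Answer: -735/2971 ≈ -0.24739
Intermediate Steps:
Z = -97/35 (Z = -194*1/70 = -97/35 ≈ -2.7714)
42/(-167 + Z) = 42/(-167 - 97/35) = 42/(-5942/35) = 42*(-35/5942) = -735/2971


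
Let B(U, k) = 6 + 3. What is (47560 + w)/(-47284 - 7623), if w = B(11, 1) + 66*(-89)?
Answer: -41695/54907 ≈ -0.75937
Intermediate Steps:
B(U, k) = 9
w = -5865 (w = 9 + 66*(-89) = 9 - 5874 = -5865)
(47560 + w)/(-47284 - 7623) = (47560 - 5865)/(-47284 - 7623) = 41695/(-54907) = 41695*(-1/54907) = -41695/54907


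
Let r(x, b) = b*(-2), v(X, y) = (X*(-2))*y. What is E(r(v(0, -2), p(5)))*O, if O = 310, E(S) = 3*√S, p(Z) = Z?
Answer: 930*I*√10 ≈ 2940.9*I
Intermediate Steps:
v(X, y) = -2*X*y (v(X, y) = (-2*X)*y = -2*X*y)
r(x, b) = -2*b
E(r(v(0, -2), p(5)))*O = (3*√(-2*5))*310 = (3*√(-10))*310 = (3*(I*√10))*310 = (3*I*√10)*310 = 930*I*√10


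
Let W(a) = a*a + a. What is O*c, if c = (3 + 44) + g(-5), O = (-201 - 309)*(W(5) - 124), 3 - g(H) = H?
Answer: 2636700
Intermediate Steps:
W(a) = a + a**2 (W(a) = a**2 + a = a + a**2)
g(H) = 3 - H
O = 47940 (O = (-201 - 309)*(5*(1 + 5) - 124) = -510*(5*6 - 124) = -510*(30 - 124) = -510*(-94) = 47940)
c = 55 (c = (3 + 44) + (3 - 1*(-5)) = 47 + (3 + 5) = 47 + 8 = 55)
O*c = 47940*55 = 2636700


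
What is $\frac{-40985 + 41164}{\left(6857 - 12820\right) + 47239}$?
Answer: $\frac{179}{41276} \approx 0.0043367$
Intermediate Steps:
$\frac{-40985 + 41164}{\left(6857 - 12820\right) + 47239} = \frac{179}{\left(6857 - 12820\right) + 47239} = \frac{179}{-5963 + 47239} = \frac{179}{41276}$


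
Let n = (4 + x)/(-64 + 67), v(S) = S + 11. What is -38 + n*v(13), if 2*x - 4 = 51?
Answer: 214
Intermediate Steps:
x = 55/2 (x = 2 + (½)*51 = 2 + 51/2 = 55/2 ≈ 27.500)
v(S) = 11 + S
n = 21/2 (n = (4 + 55/2)/(-64 + 67) = (63/2)/3 = (63/2)*(⅓) = 21/2 ≈ 10.500)
-38 + n*v(13) = -38 + 21*(11 + 13)/2 = -38 + (21/2)*24 = -38 + 252 = 214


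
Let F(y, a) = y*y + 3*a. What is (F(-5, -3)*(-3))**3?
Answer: -110592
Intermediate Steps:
F(y, a) = y**2 + 3*a
(F(-5, -3)*(-3))**3 = (((-5)**2 + 3*(-3))*(-3))**3 = ((25 - 9)*(-3))**3 = (16*(-3))**3 = (-48)**3 = -110592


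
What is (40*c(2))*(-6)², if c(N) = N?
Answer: 2880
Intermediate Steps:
(40*c(2))*(-6)² = (40*2)*(-6)² = 80*36 = 2880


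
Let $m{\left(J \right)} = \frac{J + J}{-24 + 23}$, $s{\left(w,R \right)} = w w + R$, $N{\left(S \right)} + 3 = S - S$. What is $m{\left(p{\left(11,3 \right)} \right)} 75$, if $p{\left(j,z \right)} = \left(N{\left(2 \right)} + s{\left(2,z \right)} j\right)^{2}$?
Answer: $-821400$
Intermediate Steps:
$N{\left(S \right)} = -3$ ($N{\left(S \right)} = -3 + \left(S - S\right) = -3 + 0 = -3$)
$s{\left(w,R \right)} = R + w^{2}$ ($s{\left(w,R \right)} = w^{2} + R = R + w^{2}$)
$p{\left(j,z \right)} = \left(-3 + j \left(4 + z\right)\right)^{2}$ ($p{\left(j,z \right)} = \left(-3 + \left(z + 2^{2}\right) j\right)^{2} = \left(-3 + \left(z + 4\right) j\right)^{2} = \left(-3 + \left(4 + z\right) j\right)^{2} = \left(-3 + j \left(4 + z\right)\right)^{2}$)
$m{\left(J \right)} = - 2 J$ ($m{\left(J \right)} = \frac{2 J}{-1} = 2 J \left(-1\right) = - 2 J$)
$m{\left(p{\left(11,3 \right)} \right)} 75 = - 2 \left(-3 + 11 \left(4 + 3\right)\right)^{2} \cdot 75 = - 2 \left(-3 + 11 \cdot 7\right)^{2} \cdot 75 = - 2 \left(-3 + 77\right)^{2} \cdot 75 = - 2 \cdot 74^{2} \cdot 75 = \left(-2\right) 5476 \cdot 75 = \left(-10952\right) 75 = -821400$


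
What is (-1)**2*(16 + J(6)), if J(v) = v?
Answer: 22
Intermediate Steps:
(-1)**2*(16 + J(6)) = (-1)**2*(16 + 6) = 1*22 = 22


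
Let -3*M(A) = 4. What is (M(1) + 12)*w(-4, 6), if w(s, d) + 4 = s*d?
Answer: -896/3 ≈ -298.67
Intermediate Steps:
M(A) = -4/3 (M(A) = -⅓*4 = -4/3)
w(s, d) = -4 + d*s (w(s, d) = -4 + s*d = -4 + d*s)
(M(1) + 12)*w(-4, 6) = (-4/3 + 12)*(-4 + 6*(-4)) = 32*(-4 - 24)/3 = (32/3)*(-28) = -896/3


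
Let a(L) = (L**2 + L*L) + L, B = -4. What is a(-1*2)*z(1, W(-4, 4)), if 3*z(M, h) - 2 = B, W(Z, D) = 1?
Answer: -4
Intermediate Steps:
z(M, h) = -2/3 (z(M, h) = 2/3 + (1/3)*(-4) = 2/3 - 4/3 = -2/3)
a(L) = L + 2*L**2 (a(L) = (L**2 + L**2) + L = 2*L**2 + L = L + 2*L**2)
a(-1*2)*z(1, W(-4, 4)) = ((-1*2)*(1 + 2*(-1*2)))*(-2/3) = -2*(1 + 2*(-2))*(-2/3) = -2*(1 - 4)*(-2/3) = -2*(-3)*(-2/3) = 6*(-2/3) = -4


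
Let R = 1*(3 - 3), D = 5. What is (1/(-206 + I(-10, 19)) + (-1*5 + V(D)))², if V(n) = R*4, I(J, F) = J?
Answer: 1168561/46656 ≈ 25.046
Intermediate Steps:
R = 0 (R = 1*0 = 0)
V(n) = 0 (V(n) = 0*4 = 0)
(1/(-206 + I(-10, 19)) + (-1*5 + V(D)))² = (1/(-206 - 10) + (-1*5 + 0))² = (1/(-216) + (-5 + 0))² = (-1/216 - 5)² = (-1081/216)² = 1168561/46656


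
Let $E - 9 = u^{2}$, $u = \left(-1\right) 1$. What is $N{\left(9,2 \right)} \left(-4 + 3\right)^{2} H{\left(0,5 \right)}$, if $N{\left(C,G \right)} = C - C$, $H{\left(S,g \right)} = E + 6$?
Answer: $0$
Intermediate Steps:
$u = -1$
$E = 10$ ($E = 9 + \left(-1\right)^{2} = 9 + 1 = 10$)
$H{\left(S,g \right)} = 16$ ($H{\left(S,g \right)} = 10 + 6 = 16$)
$N{\left(C,G \right)} = 0$
$N{\left(9,2 \right)} \left(-4 + 3\right)^{2} H{\left(0,5 \right)} = 0 \left(-4 + 3\right)^{2} \cdot 16 = 0 \left(-1\right)^{2} \cdot 16 = 0 \cdot 1 \cdot 16 = 0 \cdot 16 = 0$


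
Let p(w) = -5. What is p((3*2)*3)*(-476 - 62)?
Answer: 2690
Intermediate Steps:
p((3*2)*3)*(-476 - 62) = -5*(-476 - 62) = -5*(-538) = 2690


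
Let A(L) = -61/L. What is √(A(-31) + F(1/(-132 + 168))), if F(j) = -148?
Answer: 3*I*√15593/31 ≈ 12.084*I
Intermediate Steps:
√(A(-31) + F(1/(-132 + 168))) = √(-61/(-31) - 148) = √(-61*(-1/31) - 148) = √(61/31 - 148) = √(-4527/31) = 3*I*√15593/31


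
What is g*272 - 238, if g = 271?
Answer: 73474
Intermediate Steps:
g*272 - 238 = 271*272 - 238 = 73712 - 238 = 73474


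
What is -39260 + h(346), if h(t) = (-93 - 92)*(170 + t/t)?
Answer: -70895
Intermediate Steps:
h(t) = -31635 (h(t) = -185*(170 + 1) = -185*171 = -31635)
-39260 + h(346) = -39260 - 31635 = -70895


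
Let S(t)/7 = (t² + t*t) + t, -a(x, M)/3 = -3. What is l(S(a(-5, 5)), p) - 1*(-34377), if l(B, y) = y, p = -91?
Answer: 34286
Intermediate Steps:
a(x, M) = 9 (a(x, M) = -3*(-3) = 9)
S(t) = 7*t + 14*t² (S(t) = 7*((t² + t*t) + t) = 7*((t² + t²) + t) = 7*(2*t² + t) = 7*(t + 2*t²) = 7*t + 14*t²)
l(S(a(-5, 5)), p) - 1*(-34377) = -91 - 1*(-34377) = -91 + 34377 = 34286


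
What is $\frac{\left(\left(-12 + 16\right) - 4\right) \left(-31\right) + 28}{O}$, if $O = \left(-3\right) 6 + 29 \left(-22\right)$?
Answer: $- \frac{7}{164} \approx -0.042683$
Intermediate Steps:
$O = -656$ ($O = -18 - 638 = -656$)
$\frac{\left(\left(-12 + 16\right) - 4\right) \left(-31\right) + 28}{O} = \frac{\left(\left(-12 + 16\right) - 4\right) \left(-31\right) + 28}{-656} = \left(\left(4 - 4\right) \left(-31\right) + 28\right) \left(- \frac{1}{656}\right) = \left(0 \left(-31\right) + 28\right) \left(- \frac{1}{656}\right) = \left(0 + 28\right) \left(- \frac{1}{656}\right) = 28 \left(- \frac{1}{656}\right) = - \frac{7}{164}$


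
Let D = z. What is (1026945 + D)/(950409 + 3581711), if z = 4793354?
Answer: 5820299/4532120 ≈ 1.2842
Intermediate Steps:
D = 4793354
(1026945 + D)/(950409 + 3581711) = (1026945 + 4793354)/(950409 + 3581711) = 5820299/4532120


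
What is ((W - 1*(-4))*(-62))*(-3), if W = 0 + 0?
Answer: 744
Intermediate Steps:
W = 0
((W - 1*(-4))*(-62))*(-3) = ((0 - 1*(-4))*(-62))*(-3) = ((0 + 4)*(-62))*(-3) = (4*(-62))*(-3) = -248*(-3) = 744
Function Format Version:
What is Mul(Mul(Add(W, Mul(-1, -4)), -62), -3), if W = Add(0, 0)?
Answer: 744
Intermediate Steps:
W = 0
Mul(Mul(Add(W, Mul(-1, -4)), -62), -3) = Mul(Mul(Add(0, Mul(-1, -4)), -62), -3) = Mul(Mul(Add(0, 4), -62), -3) = Mul(Mul(4, -62), -3) = Mul(-248, -3) = 744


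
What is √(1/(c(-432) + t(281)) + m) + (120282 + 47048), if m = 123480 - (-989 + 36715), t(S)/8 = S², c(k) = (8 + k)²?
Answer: 167330 + √14445927972582162/405732 ≈ 1.6763e+5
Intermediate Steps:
t(S) = 8*S²
m = 87754 (m = 123480 - 1*35726 = 123480 - 35726 = 87754)
√(1/(c(-432) + t(281)) + m) + (120282 + 47048) = √(1/((8 - 432)² + 8*281²) + 87754) + (120282 + 47048) = √(1/((-424)² + 8*78961) + 87754) + 167330 = √(1/(179776 + 631688) + 87754) + 167330 = √(1/811464 + 87754) + 167330 = √(71209211857/811464) + 167330 = √14445927972582162/405732 + 167330 = 167330 + √14445927972582162/405732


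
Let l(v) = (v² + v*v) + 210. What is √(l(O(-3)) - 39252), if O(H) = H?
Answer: 12*I*√271 ≈ 197.54*I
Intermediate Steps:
l(v) = 210 + 2*v² (l(v) = (v² + v²) + 210 = 2*v² + 210 = 210 + 2*v²)
√(l(O(-3)) - 39252) = √((210 + 2*(-3)²) - 39252) = √((210 + 2*9) - 39252) = √((210 + 18) - 39252) = √(228 - 39252) = √(-39024) = 12*I*√271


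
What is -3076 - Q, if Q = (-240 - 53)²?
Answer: -88925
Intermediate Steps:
Q = 85849 (Q = (-293)² = 85849)
-3076 - Q = -3076 - 1*85849 = -3076 - 85849 = -88925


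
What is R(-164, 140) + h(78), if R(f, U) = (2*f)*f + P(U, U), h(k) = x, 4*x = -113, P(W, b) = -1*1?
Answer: 215051/4 ≈ 53763.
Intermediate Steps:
P(W, b) = -1
x = -113/4 (x = (1/4)*(-113) = -113/4 ≈ -28.250)
h(k) = -113/4
R(f, U) = -1 + 2*f**2 (R(f, U) = (2*f)*f - 1 = 2*f**2 - 1 = -1 + 2*f**2)
R(-164, 140) + h(78) = (-1 + 2*(-164)**2) - 113/4 = (-1 + 2*26896) - 113/4 = (-1 + 53792) - 113/4 = 53791 - 113/4 = 215051/4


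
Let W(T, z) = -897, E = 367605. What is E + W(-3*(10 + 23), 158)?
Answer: 366708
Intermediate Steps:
E + W(-3*(10 + 23), 158) = 367605 - 897 = 366708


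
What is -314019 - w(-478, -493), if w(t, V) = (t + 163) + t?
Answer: -313226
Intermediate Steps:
w(t, V) = 163 + 2*t (w(t, V) = (163 + t) + t = 163 + 2*t)
-314019 - w(-478, -493) = -314019 - (163 + 2*(-478)) = -314019 - (163 - 956) = -314019 - 1*(-793) = -314019 + 793 = -313226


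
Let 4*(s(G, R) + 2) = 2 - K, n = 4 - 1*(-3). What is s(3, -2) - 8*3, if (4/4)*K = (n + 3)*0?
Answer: -51/2 ≈ -25.500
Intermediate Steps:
n = 7 (n = 4 + 3 = 7)
K = 0 (K = (7 + 3)*0 = 10*0 = 0)
s(G, R) = -3/2 (s(G, R) = -2 + (2 - 1*0)/4 = -2 + (2 + 0)/4 = -2 + (¼)*2 = -2 + ½ = -3/2)
s(3, -2) - 8*3 = -3/2 - 8*3 = -3/2 - 24 = -51/2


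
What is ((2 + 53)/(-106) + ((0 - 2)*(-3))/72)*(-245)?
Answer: 67865/636 ≈ 106.71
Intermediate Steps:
((2 + 53)/(-106) + ((0 - 2)*(-3))/72)*(-245) = (55*(-1/106) - 2*(-3)*(1/72))*(-245) = (-55/106 + 6*(1/72))*(-245) = (-55/106 + 1/12)*(-245) = -277/636*(-245) = 67865/636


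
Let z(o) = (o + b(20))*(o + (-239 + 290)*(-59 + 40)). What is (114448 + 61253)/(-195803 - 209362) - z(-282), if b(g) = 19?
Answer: -44434909282/135055 ≈ -3.2901e+5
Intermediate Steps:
z(o) = (-969 + o)*(19 + o) (z(o) = (o + 19)*(o + (-239 + 290)*(-59 + 40)) = (19 + o)*(o + 51*(-19)) = (19 + o)*(o - 969) = (19 + o)*(-969 + o) = (-969 + o)*(19 + o))
(114448 + 61253)/(-195803 - 209362) - z(-282) = (114448 + 61253)/(-195803 - 209362) - (-18411 + (-282)² - 950*(-282)) = 175701/(-405165) - (-18411 + 79524 + 267900) = 175701*(-1/405165) - 1*329013 = -58567/135055 - 329013 = -44434909282/135055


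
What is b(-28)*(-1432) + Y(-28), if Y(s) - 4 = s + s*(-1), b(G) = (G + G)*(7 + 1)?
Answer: 641540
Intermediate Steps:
b(G) = 16*G (b(G) = (2*G)*8 = 16*G)
Y(s) = 4 (Y(s) = 4 + (s + s*(-1)) = 4 + (s - s) = 4 + 0 = 4)
b(-28)*(-1432) + Y(-28) = (16*(-28))*(-1432) + 4 = -448*(-1432) + 4 = 641536 + 4 = 641540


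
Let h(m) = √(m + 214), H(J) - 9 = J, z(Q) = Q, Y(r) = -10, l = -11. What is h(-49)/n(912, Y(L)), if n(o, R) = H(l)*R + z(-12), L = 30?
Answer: √165/8 ≈ 1.6057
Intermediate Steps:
H(J) = 9 + J
h(m) = √(214 + m)
n(o, R) = -12 - 2*R (n(o, R) = (9 - 11)*R - 12 = -2*R - 12 = -12 - 2*R)
h(-49)/n(912, Y(L)) = √(214 - 49)/(-12 - 2*(-10)) = √165/(-12 + 20) = √165/8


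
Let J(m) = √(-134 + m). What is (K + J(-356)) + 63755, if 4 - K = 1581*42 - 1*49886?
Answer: 47243 + 7*I*√10 ≈ 47243.0 + 22.136*I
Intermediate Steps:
K = -16512 (K = 4 - (1581*42 - 1*49886) = 4 - (66402 - 49886) = 4 - 1*16516 = 4 - 16516 = -16512)
(K + J(-356)) + 63755 = (-16512 + √(-134 - 356)) + 63755 = (-16512 + √(-490)) + 63755 = (-16512 + 7*I*√10) + 63755 = 47243 + 7*I*√10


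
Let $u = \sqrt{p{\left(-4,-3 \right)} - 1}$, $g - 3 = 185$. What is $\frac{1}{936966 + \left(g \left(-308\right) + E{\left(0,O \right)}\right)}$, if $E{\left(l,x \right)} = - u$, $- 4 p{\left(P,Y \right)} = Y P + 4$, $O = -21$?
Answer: $\frac{879062}{772749999849} + \frac{i \sqrt{5}}{772749999849} \approx 1.1376 \cdot 10^{-6} + 2.8937 \cdot 10^{-12} i$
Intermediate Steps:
$g = 188$ ($g = 3 + 185 = 188$)
$p{\left(P,Y \right)} = -1 - \frac{P Y}{4}$ ($p{\left(P,Y \right)} = - \frac{Y P + 4}{4} = - \frac{P Y + 4}{4} = - \frac{4 + P Y}{4} = -1 - \frac{P Y}{4}$)
$u = i \sqrt{5}$ ($u = \sqrt{\left(-1 - \left(-1\right) \left(-3\right)\right) - 1} = \sqrt{\left(-1 - 3\right) - 1} = \sqrt{-4 - 1} = \sqrt{-5} = i \sqrt{5} \approx 2.2361 i$)
$E{\left(l,x \right)} = - i \sqrt{5}$
$\frac{1}{936966 + \left(g \left(-308\right) + E{\left(0,O \right)}\right)} = \frac{1}{936966 + \left(188 \left(-308\right) - i \sqrt{5}\right)} = \frac{1}{936966 - \left(57904 + i \sqrt{5}\right)} = \frac{1}{879062 - i \sqrt{5}}$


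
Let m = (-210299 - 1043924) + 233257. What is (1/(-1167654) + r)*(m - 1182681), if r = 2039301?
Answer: -1749106587557551297/389218 ≈ -4.4939e+12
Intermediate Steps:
m = -1020966 (m = -1254223 + 233257 = -1020966)
(1/(-1167654) + r)*(m - 1182681) = (1/(-1167654) + 2039301)*(-1020966 - 1182681) = (-1/1167654 + 2039301)*(-2203647) = (2381197969853/1167654)*(-2203647) = -1749106587557551297/389218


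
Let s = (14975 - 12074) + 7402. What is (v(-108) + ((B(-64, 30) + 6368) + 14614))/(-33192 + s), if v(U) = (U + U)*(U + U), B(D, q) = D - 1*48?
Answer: -67526/22889 ≈ -2.9501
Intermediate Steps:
B(D, q) = -48 + D (B(D, q) = D - 48 = -48 + D)
v(U) = 4*U² (v(U) = (2*U)*(2*U) = 4*U²)
s = 10303 (s = 2901 + 7402 = 10303)
(v(-108) + ((B(-64, 30) + 6368) + 14614))/(-33192 + s) = (4*(-108)² + (((-48 - 64) + 6368) + 14614))/(-33192 + 10303) = (4*11664 + ((-112 + 6368) + 14614))/(-22889) = (46656 + (6256 + 14614))*(-1/22889) = (46656 + 20870)*(-1/22889) = 67526*(-1/22889) = -67526/22889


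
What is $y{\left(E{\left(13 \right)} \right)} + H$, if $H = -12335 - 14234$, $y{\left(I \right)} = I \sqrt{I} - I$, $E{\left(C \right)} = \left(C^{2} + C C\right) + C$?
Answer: $-26920 + 1053 \sqrt{39} \approx -20344.0$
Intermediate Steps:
$E{\left(C \right)} = C + 2 C^{2}$ ($E{\left(C \right)} = \left(C^{2} + C^{2}\right) + C = 2 C^{2} + C = C + 2 C^{2}$)
$y{\left(I \right)} = I^{\frac{3}{2}} - I$
$H = -26569$ ($H = -12335 - 14234 = -26569$)
$y{\left(E{\left(13 \right)} \right)} + H = \left(\left(13 \left(1 + 2 \cdot 13\right)\right)^{\frac{3}{2}} - 13 \left(1 + 2 \cdot 13\right)\right) - 26569 = \left(\left(13 \left(1 + 26\right)\right)^{\frac{3}{2}} - 13 \left(1 + 26\right)\right) - 26569 = \left(\left(13 \cdot 27\right)^{\frac{3}{2}} - 13 \cdot 27\right) - 26569 = \left(351^{\frac{3}{2}} - 351\right) - 26569 = \left(1053 \sqrt{39} - 351\right) - 26569 = \left(-351 + 1053 \sqrt{39}\right) - 26569 = -26920 + 1053 \sqrt{39}$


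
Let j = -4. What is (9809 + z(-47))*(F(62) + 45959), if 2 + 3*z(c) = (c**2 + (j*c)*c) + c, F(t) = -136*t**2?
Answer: -10848245575/3 ≈ -3.6161e+9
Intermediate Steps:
z(c) = -2/3 - c**2 + c/3 (z(c) = -2/3 + ((c**2 + (-4*c)*c) + c)/3 = -2/3 + ((c**2 - 4*c**2) + c)/3 = -2/3 + (-3*c**2 + c)/3 = -2/3 + (c - 3*c**2)/3 = -2/3 + (-c**2 + c/3) = -2/3 - c**2 + c/3)
(9809 + z(-47))*(F(62) + 45959) = (9809 + (-2/3 - 1*(-47)**2 + (1/3)*(-47)))*(-136*62**2 + 45959) = (9809 + (-2/3 - 1*2209 - 47/3))*(-136*3844 + 45959) = (9809 + (-2/3 - 2209 - 47/3))*(-522784 + 45959) = (9809 - 6676/3)*(-476825) = (22751/3)*(-476825) = -10848245575/3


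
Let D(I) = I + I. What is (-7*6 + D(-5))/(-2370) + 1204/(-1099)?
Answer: -199738/186045 ≈ -1.0736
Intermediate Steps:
D(I) = 2*I
(-7*6 + D(-5))/(-2370) + 1204/(-1099) = (-7*6 + 2*(-5))/(-2370) + 1204/(-1099) = (-42 - 10)*(-1/2370) + 1204*(-1/1099) = -52*(-1/2370) - 172/157 = 26/1185 - 172/157 = -199738/186045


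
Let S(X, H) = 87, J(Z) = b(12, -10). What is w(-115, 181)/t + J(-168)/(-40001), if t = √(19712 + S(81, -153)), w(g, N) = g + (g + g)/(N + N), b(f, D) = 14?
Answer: -14/40001 - 1610*√19799/275663 ≈ -0.82215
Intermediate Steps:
J(Z) = 14
w(g, N) = g + g/N (w(g, N) = g + (2*g)/((2*N)) = g + (2*g)*(1/(2*N)) = g + g/N)
t = √19799 (t = √(19712 + 87) = √19799 ≈ 140.71)
w(-115, 181)/t + J(-168)/(-40001) = (-115 - 115/181)/(√19799) + 14/(-40001) = (-115 - 115*1/181)*(√19799/19799) + 14*(-1/40001) = (-115 - 115/181)*(√19799/19799) - 14/40001 = -1610*√19799/275663 - 14/40001 = -14/40001 - 1610*√19799/275663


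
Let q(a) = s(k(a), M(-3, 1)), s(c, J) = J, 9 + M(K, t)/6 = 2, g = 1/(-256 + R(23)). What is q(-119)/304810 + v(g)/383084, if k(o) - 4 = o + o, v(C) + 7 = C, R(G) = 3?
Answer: -52395158/335707522865 ≈ -0.00015607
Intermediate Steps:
g = -1/253 (g = 1/(-256 + 3) = 1/(-253) = -1/253 ≈ -0.0039526)
v(C) = -7 + C
k(o) = 4 + 2*o (k(o) = 4 + (o + o) = 4 + 2*o)
M(K, t) = -42 (M(K, t) = -54 + 6*2 = -54 + 12 = -42)
q(a) = -42
q(-119)/304810 + v(g)/383084 = -42/304810 + (-7 - 1/253)/383084 = -42*1/304810 - 1772/253*1/383084 = -21/152405 - 443/24230063 = -52395158/335707522865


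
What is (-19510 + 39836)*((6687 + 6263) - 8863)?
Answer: 83072362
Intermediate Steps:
(-19510 + 39836)*((6687 + 6263) - 8863) = 20326*(12950 - 8863) = 20326*4087 = 83072362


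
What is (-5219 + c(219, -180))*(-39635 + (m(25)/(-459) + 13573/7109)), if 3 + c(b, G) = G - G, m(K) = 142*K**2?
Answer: 678624631029016/3263031 ≈ 2.0797e+8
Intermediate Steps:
c(b, G) = -3 (c(b, G) = -3 + (G - G) = -3 + 0 = -3)
(-5219 + c(219, -180))*(-39635 + (m(25)/(-459) + 13573/7109)) = (-5219 - 3)*(-39635 + ((142*25**2)/(-459) + 13573/7109)) = -5222*(-39635 + ((142*625)*(-1/459) + 13573*(1/7109))) = -5222*(-39635 + (88750*(-1/459) + 13573/7109)) = -5222*(-39635 + (-88750/459 + 13573/7109)) = -5222*(-39635 - 624693743/3263031) = -5222*(-129954927428/3263031) = 678624631029016/3263031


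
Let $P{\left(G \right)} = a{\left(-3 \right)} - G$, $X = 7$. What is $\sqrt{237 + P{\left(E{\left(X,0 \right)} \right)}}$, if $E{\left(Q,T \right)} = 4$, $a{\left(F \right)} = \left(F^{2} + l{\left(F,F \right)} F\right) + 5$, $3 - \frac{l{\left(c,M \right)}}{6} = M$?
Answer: $\sqrt{139} \approx 11.79$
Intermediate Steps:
$l{\left(c,M \right)} = 18 - 6 M$
$a{\left(F \right)} = 5 + F^{2} + F \left(18 - 6 F\right)$ ($a{\left(F \right)} = \left(F^{2} + \left(18 - 6 F\right) F\right) + 5 = \left(F^{2} + F \left(18 - 6 F\right)\right) + 5 = 5 + F^{2} + F \left(18 - 6 F\right)$)
$P{\left(G \right)} = -94 - G$ ($P{\left(G \right)} = \left(5 - 5 \left(-3\right)^{2} + 18 \left(-3\right)\right) - G = \left(5 - 45 - 54\right) - G = -94 - G$)
$\sqrt{237 + P{\left(E{\left(X,0 \right)} \right)}} = \sqrt{237 - 98} = \sqrt{139}$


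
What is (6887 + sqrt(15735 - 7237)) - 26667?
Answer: -19780 + sqrt(8498) ≈ -19688.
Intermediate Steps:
(6887 + sqrt(15735 - 7237)) - 26667 = (6887 + sqrt(8498)) - 26667 = -19780 + sqrt(8498)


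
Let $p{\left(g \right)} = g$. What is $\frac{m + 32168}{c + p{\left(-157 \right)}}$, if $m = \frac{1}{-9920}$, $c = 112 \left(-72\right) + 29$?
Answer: $- \frac{319106559}{81264640} \approx -3.9268$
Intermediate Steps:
$c = -8035$ ($c = -8064 + 29 = -8035$)
$m = - \frac{1}{9920} \approx -0.00010081$
$\frac{m + 32168}{c + p{\left(-157 \right)}} = \frac{- \frac{1}{9920} + 32168}{-8035 - 157} = \frac{319106559}{9920 \left(-8192\right)} = \frac{319106559}{9920} \left(- \frac{1}{8192}\right) = - \frac{319106559}{81264640}$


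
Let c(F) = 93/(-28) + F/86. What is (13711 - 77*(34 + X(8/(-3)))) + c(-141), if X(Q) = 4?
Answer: 12979167/1204 ≈ 10780.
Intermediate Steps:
c(F) = -93/28 + F/86 (c(F) = 93*(-1/28) + F*(1/86) = -93/28 + F/86)
(13711 - 77*(34 + X(8/(-3)))) + c(-141) = (13711 - 77*(34 + 4)) + (-93/28 + (1/86)*(-141)) = (13711 - 77*38) + (-93/28 - 141/86) = (13711 - 2926) - 5973/1204 = 10785 - 5973/1204 = 12979167/1204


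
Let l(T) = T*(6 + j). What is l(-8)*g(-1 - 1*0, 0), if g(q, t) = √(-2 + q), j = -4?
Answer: -16*I*√3 ≈ -27.713*I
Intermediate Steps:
l(T) = 2*T (l(T) = T*(6 - 4) = T*2 = 2*T)
l(-8)*g(-1 - 1*0, 0) = (2*(-8))*√(-2 + (-1 - 1*0)) = -16*√(-2 + (-1 + 0)) = -16*√(-2 - 1) = -16*I*√3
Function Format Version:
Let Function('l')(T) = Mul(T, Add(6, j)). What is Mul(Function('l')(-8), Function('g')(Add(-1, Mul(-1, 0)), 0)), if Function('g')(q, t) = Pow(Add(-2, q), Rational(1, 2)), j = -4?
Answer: Mul(-16, I, Pow(3, Rational(1, 2))) ≈ Mul(-27.713, I)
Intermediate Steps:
Function('l')(T) = Mul(2, T) (Function('l')(T) = Mul(T, Add(6, -4)) = Mul(T, 2) = Mul(2, T))
Mul(Function('l')(-8), Function('g')(Add(-1, Mul(-1, 0)), 0)) = Mul(Mul(2, -8), Pow(Add(-2, Add(-1, Mul(-1, 0))), Rational(1, 2))) = Mul(-16, Pow(Add(-2, Add(-1, 0)), Rational(1, 2))) = Mul(-16, Pow(Add(-2, -1), Rational(1, 2))) = Mul(-16, Pow(-3, Rational(1, 2))) = Mul(-16, Mul(I, Pow(3, Rational(1, 2)))) = Mul(-16, I, Pow(3, Rational(1, 2)))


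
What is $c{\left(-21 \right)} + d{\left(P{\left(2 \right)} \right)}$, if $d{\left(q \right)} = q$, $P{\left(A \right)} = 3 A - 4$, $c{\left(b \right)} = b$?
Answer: $-19$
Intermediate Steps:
$P{\left(A \right)} = -4 + 3 A$
$c{\left(-21 \right)} + d{\left(P{\left(2 \right)} \right)} = -21 + \left(-4 + 3 \cdot 2\right) = -21 + \left(-4 + 6\right) = -21 + 2 = -19$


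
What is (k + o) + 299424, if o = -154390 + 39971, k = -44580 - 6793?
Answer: 133632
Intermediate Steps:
k = -51373
o = -114419
(k + o) + 299424 = (-51373 - 114419) + 299424 = -165792 + 299424 = 133632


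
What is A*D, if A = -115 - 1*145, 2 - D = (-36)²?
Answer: 336440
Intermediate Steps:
D = -1294 (D = 2 - 1*(-36)² = 2 - 1*1296 = 2 - 1296 = -1294)
A = -260 (A = -115 - 145 = -260)
A*D = -260*(-1294) = 336440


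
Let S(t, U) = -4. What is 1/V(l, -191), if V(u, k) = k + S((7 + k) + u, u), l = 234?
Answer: -1/195 ≈ -0.0051282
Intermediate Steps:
V(u, k) = -4 + k (V(u, k) = k - 4 = -4 + k)
1/V(l, -191) = 1/(-4 - 191) = 1/(-195) = -1/195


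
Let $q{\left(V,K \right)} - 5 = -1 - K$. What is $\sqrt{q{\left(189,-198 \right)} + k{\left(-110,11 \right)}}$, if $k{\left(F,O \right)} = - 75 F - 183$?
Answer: $\sqrt{8269} \approx 90.934$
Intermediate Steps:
$q{\left(V,K \right)} = 4 - K$ ($q{\left(V,K \right)} = 5 - \left(1 + K\right) = 4 - K$)
$k{\left(F,O \right)} = -183 - 75 F$
$\sqrt{q{\left(189,-198 \right)} + k{\left(-110,11 \right)}} = \sqrt{\left(4 - -198\right) - -8067} = \sqrt{\left(4 + 198\right) + \left(-183 + 8250\right)} = \sqrt{202 + 8067} = \sqrt{8269}$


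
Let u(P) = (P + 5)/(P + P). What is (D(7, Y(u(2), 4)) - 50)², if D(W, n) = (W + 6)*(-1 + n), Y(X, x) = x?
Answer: 121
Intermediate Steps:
u(P) = (5 + P)/(2*P) (u(P) = (5 + P)/((2*P)) = (5 + P)*(1/(2*P)) = (5 + P)/(2*P))
D(W, n) = (-1 + n)*(6 + W) (D(W, n) = (6 + W)*(-1 + n) = (-1 + n)*(6 + W))
(D(7, Y(u(2), 4)) - 50)² = ((-6 - 1*7 + 6*4 + 7*4) - 50)² = ((-6 - 7 + 24 + 28) - 50)² = (39 - 50)² = (-11)² = 121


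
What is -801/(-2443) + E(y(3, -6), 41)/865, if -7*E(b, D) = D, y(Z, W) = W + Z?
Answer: 678556/2113195 ≈ 0.32110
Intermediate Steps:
E(b, D) = -D/7
-801/(-2443) + E(y(3, -6), 41)/865 = -801/(-2443) - 1/7*41/865 = -801*(-1/2443) - 41/7*1/865 = 801/2443 - 41/6055 = 678556/2113195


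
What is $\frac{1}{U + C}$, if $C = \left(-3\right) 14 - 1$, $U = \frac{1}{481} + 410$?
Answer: $\frac{481}{176528} \approx 0.0027248$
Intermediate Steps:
$U = \frac{197211}{481}$ ($U = \frac{1}{481} + 410 = \frac{197211}{481} \approx 410.0$)
$C = -43$ ($C = -42 - 1 = -43$)
$\frac{1}{U + C} = \frac{1}{\frac{197211}{481} - 43} = \frac{1}{\frac{176528}{481}} = \frac{481}{176528}$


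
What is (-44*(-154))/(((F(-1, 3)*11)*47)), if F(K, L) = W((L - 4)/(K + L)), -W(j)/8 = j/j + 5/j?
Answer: 77/423 ≈ 0.18203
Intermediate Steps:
W(j) = -8 - 40/j (W(j) = -8*(j/j + 5/j) = -8*(1 + 5/j) = -8 - 40/j)
F(K, L) = -8 - 40*(K + L)/(-4 + L) (F(K, L) = -8 - 40*(K + L)/(L - 4) = -8 - 40*(K + L)/(-4 + L))
(-44*(-154))/(((F(-1, 3)*11)*47)) = (-44*(-154))/((((8*(4 - 6*3 - 5*(-1))/(-4 + 3))*11)*47)) = 6776/((((8*(4 - 18 + 5)/(-1))*11)*47)) = 6776/((((8*(-1)*(-9))*11)*47)) = 6776/(((72*11)*47)) = 6776/((792*47)) = 6776/37224 = 6776*(1/37224) = 77/423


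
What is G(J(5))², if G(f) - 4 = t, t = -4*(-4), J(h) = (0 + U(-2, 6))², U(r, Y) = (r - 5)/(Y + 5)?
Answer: 400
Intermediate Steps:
U(r, Y) = (-5 + r)/(5 + Y)
J(h) = 49/121 (J(h) = (0 + (-5 - 2)/(5 + 6))² = (0 - 7/11)² = (-7/11)² = 49/121)
t = 16
G(f) = 20 (G(f) = 4 + 16 = 20)
G(J(5))² = 20² = 400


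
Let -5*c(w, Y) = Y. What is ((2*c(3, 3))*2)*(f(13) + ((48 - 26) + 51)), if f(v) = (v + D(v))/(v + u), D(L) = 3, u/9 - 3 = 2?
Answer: -5100/29 ≈ -175.86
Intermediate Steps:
u = 45 (u = 27 + 9*2 = 27 + 18 = 45)
c(w, Y) = -Y/5
f(v) = (3 + v)/(45 + v) (f(v) = (v + 3)/(v + 45) = (3 + v)/(45 + v))
((2*c(3, 3))*2)*(f(13) + ((48 - 26) + 51)) = ((2*(-⅕*3))*2)*((3 + 13)/(45 + 13) + ((48 - 26) + 51)) = ((2*(-⅗))*2)*(16/58 + (22 + 51)) = (-6/5*2)*((1/58)*16 + 73) = -12*(8/29 + 73)/5 = -12/5*2125/29 = -5100/29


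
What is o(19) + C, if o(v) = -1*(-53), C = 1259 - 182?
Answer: 1130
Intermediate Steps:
C = 1077
o(v) = 53
o(19) + C = 53 + 1077 = 1130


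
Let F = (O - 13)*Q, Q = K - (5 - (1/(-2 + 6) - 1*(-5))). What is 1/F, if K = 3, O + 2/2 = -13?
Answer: -4/351 ≈ -0.011396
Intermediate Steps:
O = -14 (O = -1 - 13 = -14)
Q = 13/4 (Q = 3 - (5 - (1/(-2 + 6) - 1*(-5))) = 3 - (5 - (1/4 + 5)) = 3 - (5 - (¼ + 5)) = 3 - (5 - 1*21/4) = 3 - (5 - 21/4) = 3 - 1*(-¼) = 3 + ¼ = 13/4 ≈ 3.2500)
F = -351/4 (F = (-14 - 13)*(13/4) = -27*13/4 = -351/4 ≈ -87.750)
1/F = 1/(-351/4) = -4/351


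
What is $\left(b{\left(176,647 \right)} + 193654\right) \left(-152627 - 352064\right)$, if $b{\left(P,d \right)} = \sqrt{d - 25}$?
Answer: $-97735430914 - 504691 \sqrt{622} \approx -9.7748 \cdot 10^{10}$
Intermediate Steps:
$b{\left(P,d \right)} = \sqrt{-25 + d}$
$\left(b{\left(176,647 \right)} + 193654\right) \left(-152627 - 352064\right) = \left(\sqrt{-25 + 647} + 193654\right) \left(-152627 - 352064\right) = \left(\sqrt{622} + 193654\right) \left(-504691\right) = \left(193654 + \sqrt{622}\right) \left(-504691\right) = -97735430914 - 504691 \sqrt{622}$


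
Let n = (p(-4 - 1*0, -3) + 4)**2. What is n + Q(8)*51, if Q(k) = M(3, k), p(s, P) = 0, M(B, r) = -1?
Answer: -35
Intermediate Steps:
Q(k) = -1
n = 16 (n = (0 + 4)**2 = 4**2 = 16)
n + Q(8)*51 = 16 - 1*51 = 16 - 51 = -35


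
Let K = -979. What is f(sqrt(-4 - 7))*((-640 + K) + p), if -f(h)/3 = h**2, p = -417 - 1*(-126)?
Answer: -63030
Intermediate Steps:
p = -291 (p = -417 + 126 = -291)
f(h) = -3*h**2
f(sqrt(-4 - 7))*((-640 + K) + p) = (-3*(sqrt(-4 - 7))**2)*((-640 - 979) - 291) = (-3*(sqrt(-11))**2)*(-1619 - 291) = -3*(I*sqrt(11))**2*(-1910) = -3*(-11)*(-1910) = 33*(-1910) = -63030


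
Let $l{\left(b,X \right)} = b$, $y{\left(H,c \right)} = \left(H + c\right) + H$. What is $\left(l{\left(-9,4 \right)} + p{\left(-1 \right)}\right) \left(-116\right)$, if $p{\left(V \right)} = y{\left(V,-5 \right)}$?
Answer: $1856$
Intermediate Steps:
$y{\left(H,c \right)} = c + 2 H$
$p{\left(V \right)} = -5 + 2 V$
$\left(l{\left(-9,4 \right)} + p{\left(-1 \right)}\right) \left(-116\right) = \left(-9 + \left(-5 + 2 \left(-1\right)\right)\right) \left(-116\right) = \left(-9 - 7\right) \left(-116\right) = \left(-16\right) \left(-116\right) = 1856$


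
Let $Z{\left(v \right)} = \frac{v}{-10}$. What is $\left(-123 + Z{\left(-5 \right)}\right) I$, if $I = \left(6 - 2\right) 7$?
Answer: $-3430$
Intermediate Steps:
$I = 28$ ($I = 4 \cdot 7 = 28$)
$Z{\left(v \right)} = - \frac{v}{10}$ ($Z{\left(v \right)} = v \left(- \frac{1}{10}\right) = - \frac{v}{10}$)
$\left(-123 + Z{\left(-5 \right)}\right) I = \left(-123 - - \frac{1}{2}\right) 28 = \left(-123 + \frac{1}{2}\right) 28 = \left(- \frac{245}{2}\right) 28 = -3430$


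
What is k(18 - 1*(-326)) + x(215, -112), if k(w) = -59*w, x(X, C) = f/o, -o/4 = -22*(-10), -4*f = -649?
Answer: -6494779/320 ≈ -20296.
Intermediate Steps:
f = 649/4 (f = -¼*(-649) = 649/4 ≈ 162.25)
o = -880 (o = -(-88)*(-10) = -4*220 = -880)
x(X, C) = -59/320 (x(X, C) = (649/4)/(-880) = (649/4)*(-1/880) = -59/320)
k(18 - 1*(-326)) + x(215, -112) = -59*(18 - 1*(-326)) - 59/320 = -59*(18 + 326) - 59/320 = -59*344 - 59/320 = -20296 - 59/320 = -6494779/320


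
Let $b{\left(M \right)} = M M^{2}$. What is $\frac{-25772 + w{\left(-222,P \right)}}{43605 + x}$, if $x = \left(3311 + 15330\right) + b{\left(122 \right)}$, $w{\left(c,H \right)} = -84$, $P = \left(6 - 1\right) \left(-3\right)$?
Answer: $- \frac{12928}{939047} \approx -0.013767$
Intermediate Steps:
$b{\left(M \right)} = M^{3}$
$P = -15$ ($P = 5 \left(-3\right) = -15$)
$x = 1834489$ ($x = \left(3311 + 15330\right) + 122^{3} = 18641 + 1815848 = 1834489$)
$\frac{-25772 + w{\left(-222,P \right)}}{43605 + x} = \frac{-25772 - 84}{43605 + 1834489} = - \frac{25856}{1878094} = \left(-25856\right) \frac{1}{1878094} = - \frac{12928}{939047}$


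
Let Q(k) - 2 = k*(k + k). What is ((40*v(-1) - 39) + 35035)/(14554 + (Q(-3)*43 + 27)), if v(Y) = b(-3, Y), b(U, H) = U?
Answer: 34876/15441 ≈ 2.2587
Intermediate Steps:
Q(k) = 2 + 2*k² (Q(k) = 2 + k*(k + k) = 2 + k*(2*k) = 2 + 2*k²)
v(Y) = -3
((40*v(-1) - 39) + 35035)/(14554 + (Q(-3)*43 + 27)) = ((40*(-3) - 39) + 35035)/(14554 + ((2 + 2*(-3)²)*43 + 27)) = ((-120 - 39) + 35035)/(14554 + ((2 + 2*9)*43 + 27)) = (-159 + 35035)/(14554 + ((2 + 18)*43 + 27)) = 34876/(14554 + (20*43 + 27)) = 34876/(14554 + (860 + 27)) = 34876/(14554 + 887) = 34876/15441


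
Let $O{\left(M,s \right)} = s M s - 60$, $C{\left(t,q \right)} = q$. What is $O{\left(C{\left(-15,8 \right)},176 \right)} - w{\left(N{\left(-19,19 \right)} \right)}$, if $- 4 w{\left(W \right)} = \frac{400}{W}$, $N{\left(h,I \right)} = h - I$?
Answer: $\frac{4707162}{19} \approx 2.4775 \cdot 10^{5}$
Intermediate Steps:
$O{\left(M,s \right)} = -60 + M s^{2}$ ($O{\left(M,s \right)} = M s s - 60 = M s^{2} - 60 = -60 + M s^{2}$)
$w{\left(W \right)} = - \frac{100}{W}$ ($w{\left(W \right)} = - \frac{400 \frac{1}{W}}{4} = - \frac{100}{W}$)
$O{\left(C{\left(-15,8 \right)},176 \right)} - w{\left(N{\left(-19,19 \right)} \right)} = \left(-60 + 8 \cdot 176^{2}\right) - - \frac{100}{-19 - 19} = \left(-60 + 8 \cdot 30976\right) - - \frac{100}{-19 - 19} = \left(-60 + 247808\right) - - \frac{100}{-38} = 247748 - \left(-100\right) \left(- \frac{1}{38}\right) = 247748 - \frac{50}{19} = \frac{4707162}{19}$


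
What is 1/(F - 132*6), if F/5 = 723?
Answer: 1/2823 ≈ 0.00035423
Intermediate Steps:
F = 3615 (F = 5*723 = 3615)
1/(F - 132*6) = 1/(3615 - 132*6) = 1/(3615 - 792) = 1/2823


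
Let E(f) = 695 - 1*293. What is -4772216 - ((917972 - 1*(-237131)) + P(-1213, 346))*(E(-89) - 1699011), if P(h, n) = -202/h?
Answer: 2379983465065861/1213 ≈ 1.9621e+12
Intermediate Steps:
E(f) = 402 (E(f) = 695 - 293 = 402)
-4772216 - ((917972 - 1*(-237131)) + P(-1213, 346))*(E(-89) - 1699011) = -4772216 - ((917972 - 1*(-237131)) - 202/(-1213))*(402 - 1699011) = -4772216 - ((917972 + 237131) - 202*(-1/1213))*(-1698609) = -4772216 - (1155103 + 202/1213)*(-1698609) = -4772216 - 1401140141*(-1698609)/1213 = -4772216 - 1*(-2379989253763869/1213) = -4772216 + 2379989253763869/1213 = 2379983465065861/1213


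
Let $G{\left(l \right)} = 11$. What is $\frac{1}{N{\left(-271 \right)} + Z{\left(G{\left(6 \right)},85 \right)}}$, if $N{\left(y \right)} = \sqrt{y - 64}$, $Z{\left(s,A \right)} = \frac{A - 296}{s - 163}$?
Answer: $\frac{32072}{7784361} - \frac{23104 i \sqrt{335}}{7784361} \approx 0.0041201 - 0.054323 i$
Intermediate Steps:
$Z{\left(s,A \right)} = \frac{-296 + A}{-163 + s}$ ($Z{\left(s,A \right)} = \frac{-296 + A}{s - 163} = \frac{-296 + A}{-163 + s}$)
$N{\left(y \right)} = \sqrt{-64 + y}$
$\frac{1}{N{\left(-271 \right)} + Z{\left(G{\left(6 \right)},85 \right)}} = \frac{1}{\sqrt{-64 - 271} + \frac{-296 + 85}{-163 + 11}} = \frac{1}{\sqrt{-335} + \frac{1}{-152} \left(-211\right)} = \frac{1}{i \sqrt{335} - - \frac{211}{152}} = \frac{1}{i \sqrt{335} + \frac{211}{152}} = \frac{1}{\frac{211}{152} + i \sqrt{335}}$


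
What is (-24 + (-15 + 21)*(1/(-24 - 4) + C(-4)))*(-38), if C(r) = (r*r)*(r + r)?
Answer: 210729/7 ≈ 30104.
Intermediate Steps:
C(r) = 2*r³ (C(r) = r²*(2*r) = 2*r³)
(-24 + (-15 + 21)*(1/(-24 - 4) + C(-4)))*(-38) = (-24 + (-15 + 21)*(1/(-24 - 4) + 2*(-4)³))*(-38) = (-24 + 6*(1/(-28) + 2*(-64)))*(-38) = (-24 + 6*(-1/28 - 128))*(-38) = (-24 + 6*(-3585/28))*(-38) = (-24 - 10755/14)*(-38) = -11091/14*(-38) = 210729/7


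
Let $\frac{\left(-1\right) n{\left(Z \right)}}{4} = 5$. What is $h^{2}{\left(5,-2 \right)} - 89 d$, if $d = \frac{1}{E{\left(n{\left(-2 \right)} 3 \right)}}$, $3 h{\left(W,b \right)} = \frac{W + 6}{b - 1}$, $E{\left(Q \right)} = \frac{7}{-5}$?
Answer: $\frac{36892}{567} \approx 65.065$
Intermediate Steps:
$n{\left(Z \right)} = -20$ ($n{\left(Z \right)} = \left(-4\right) 5 = -20$)
$E{\left(Q \right)} = - \frac{7}{5}$ ($E{\left(Q \right)} = 7 \left(- \frac{1}{5}\right) = - \frac{7}{5}$)
$h{\left(W,b \right)} = \frac{6 + W}{3 \left(-1 + b\right)}$ ($h{\left(W,b \right)} = \frac{\left(W + 6\right) \frac{1}{b - 1}}{3} = \frac{\left(6 + W\right) \frac{1}{-1 + b}}{3} = \frac{\frac{1}{-1 + b} \left(6 + W\right)}{3} = \frac{6 + W}{3 \left(-1 + b\right)}$)
$d = - \frac{5}{7}$ ($d = \frac{1}{- \frac{7}{5}} = - \frac{5}{7} \approx -0.71429$)
$h^{2}{\left(5,-2 \right)} - 89 d = \left(\frac{6 + 5}{3 \left(-1 - 2\right)}\right)^{2} - - \frac{445}{7} = \left(\frac{1}{3} \frac{1}{-3} \cdot 11\right)^{2} + \frac{445}{7} = \left(\frac{1}{3} \left(- \frac{1}{3}\right) 11\right)^{2} + \frac{445}{7} = \left(- \frac{11}{9}\right)^{2} + \frac{445}{7} = \frac{121}{81} + \frac{445}{7} = \frac{36892}{567}$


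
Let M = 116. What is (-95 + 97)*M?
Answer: 232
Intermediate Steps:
(-95 + 97)*M = (-95 + 97)*116 = 2*116 = 232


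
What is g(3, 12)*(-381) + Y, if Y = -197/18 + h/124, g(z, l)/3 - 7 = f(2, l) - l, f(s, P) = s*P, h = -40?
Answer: -12124373/558 ≈ -21728.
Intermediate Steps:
f(s, P) = P*s
g(z, l) = 21 + 3*l (g(z, l) = 21 + 3*(l*2 - l) = 21 + 3*(2*l - l) = 21 + 3*l)
Y = -6287/558 (Y = -197/18 - 40/124 = -197*1/18 - 40*1/124 = -197/18 - 10/31 = -6287/558 ≈ -11.267)
g(3, 12)*(-381) + Y = (21 + 3*12)*(-381) - 6287/558 = (21 + 36)*(-381) - 6287/558 = 57*(-381) - 6287/558 = -21717 - 6287/558 = -12124373/558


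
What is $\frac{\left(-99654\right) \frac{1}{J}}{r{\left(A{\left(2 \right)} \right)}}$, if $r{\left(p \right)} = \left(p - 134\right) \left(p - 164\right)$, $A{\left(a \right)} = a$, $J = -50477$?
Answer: $\frac{16609}{179900028} \approx 9.2324 \cdot 10^{-5}$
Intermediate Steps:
$r{\left(p \right)} = \left(-164 + p\right) \left(-134 + p\right)$ ($r{\left(p \right)} = \left(-134 + p\right) \left(-164 + p\right) = \left(-164 + p\right) \left(-134 + p\right)$)
$\frac{\left(-99654\right) \frac{1}{J}}{r{\left(A{\left(2 \right)} \right)}} = \frac{\left(-99654\right) \frac{1}{-50477}}{21976 + 2^{2} - 596} = \frac{\left(-99654\right) \left(- \frac{1}{50477}\right)}{21976 + 4 - 596} = \frac{99654}{50477 \cdot 21384} = \frac{99654}{50477} \cdot \frac{1}{21384} = \frac{16609}{179900028}$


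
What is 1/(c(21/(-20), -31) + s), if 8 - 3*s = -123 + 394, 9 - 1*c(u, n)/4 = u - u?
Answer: -3/155 ≈ -0.019355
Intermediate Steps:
c(u, n) = 36 (c(u, n) = 36 - 4*(u - u) = 36 - 4*0 = 36 + 0 = 36)
s = -263/3 (s = 8/3 - (-123 + 394)/3 = 8/3 - 1/3*271 = 8/3 - 271/3 = -263/3 ≈ -87.667)
1/(c(21/(-20), -31) + s) = 1/(36 - 263/3) = 1/(-155/3) = -3/155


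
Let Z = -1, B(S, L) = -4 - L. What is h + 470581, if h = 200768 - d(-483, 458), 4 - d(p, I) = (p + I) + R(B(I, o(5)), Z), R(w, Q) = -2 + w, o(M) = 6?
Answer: 671308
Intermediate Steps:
d(p, I) = 16 - I - p (d(p, I) = 4 - ((p + I) + (-2 + (-4 - 1*6))) = 4 - ((I + p) + (-2 + (-4 - 6))) = 4 - ((I + p) + (-2 - 10)) = 4 - ((I + p) - 12) = 4 - (-12 + I + p) = 4 + (12 - I - p) = 16 - I - p)
h = 200727 (h = 200768 - (16 - 1*458 - 1*(-483)) = 200768 - (16 - 458 + 483) = 200768 - 1*41 = 200768 - 41 = 200727)
h + 470581 = 200727 + 470581 = 671308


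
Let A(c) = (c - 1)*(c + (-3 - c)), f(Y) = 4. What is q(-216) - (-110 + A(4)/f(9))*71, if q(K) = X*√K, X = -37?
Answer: 31879/4 - 222*I*√6 ≈ 7969.8 - 543.79*I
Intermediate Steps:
A(c) = 3 - 3*c (A(c) = (-1 + c)*(-3) = 3 - 3*c)
q(K) = -37*√K
q(-216) - (-110 + A(4)/f(9))*71 = -222*I*√6 - (-110 + (3 - 3*4)/4)*71 = -222*I*√6 - (-110 + (3 - 12)*(¼))*71 = -222*I*√6 - (-110 - 9*¼)*71 = -222*I*√6 - (-110 - 9/4)*71 = -222*I*√6 - (-449)*71/4 = -222*I*√6 - 1*(-31879/4) = -222*I*√6 + 31879/4 = 31879/4 - 222*I*√6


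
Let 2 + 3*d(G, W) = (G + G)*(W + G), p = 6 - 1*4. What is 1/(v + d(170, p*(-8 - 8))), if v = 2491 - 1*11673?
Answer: 3/19372 ≈ 0.00015486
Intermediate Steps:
p = 2 (p = 6 - 4 = 2)
v = -9182 (v = 2491 - 11673 = -9182)
d(G, W) = -2/3 + 2*G*(G + W)/3 (d(G, W) = -2/3 + ((G + G)*(W + G))/3 = -2/3 + ((2*G)*(G + W))/3 = -2/3 + (2*G*(G + W))/3 = -2/3 + 2*G*(G + W)/3)
1/(v + d(170, p*(-8 - 8))) = 1/(-9182 + (-2/3 + (2/3)*170**2 + (2/3)*170*(2*(-8 - 8)))) = 1/(-9182 + (-2/3 + (2/3)*28900 + (2/3)*170*(2*(-16)))) = 1/(-9182 + (-2/3 + 57800/3 + (2/3)*170*(-32))) = 1/(-9182 + (-2/3 + 57800/3 - 10880/3)) = 1/(-9182 + 46918/3) = 1/(19372/3) = 3/19372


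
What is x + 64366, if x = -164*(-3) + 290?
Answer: 65148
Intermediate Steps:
x = 782 (x = 492 + 290 = 782)
x + 64366 = 782 + 64366 = 65148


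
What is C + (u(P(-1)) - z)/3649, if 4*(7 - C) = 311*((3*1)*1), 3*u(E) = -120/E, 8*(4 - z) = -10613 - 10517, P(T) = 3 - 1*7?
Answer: -1656443/7298 ≈ -226.97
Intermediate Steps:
P(T) = -4 (P(T) = 3 - 7 = -4)
z = 10581/4 (z = 4 - (-10613 - 10517)/8 = 4 - ⅛*(-21130) = 4 + 10565/4 = 10581/4 ≈ 2645.3)
u(E) = -40/E (u(E) = (-120/E)/3 = -40/E)
C = -905/4 (C = 7 - 311*(3*1)*1/4 = 7 - 311*3*1/4 = 7 - 311*3/4 = 7 - ¼*933 = 7 - 933/4 = -905/4 ≈ -226.25)
C + (u(P(-1)) - z)/3649 = -905/4 + (-40/(-4) - 1*10581/4)/3649 = -905/4 + (-40*(-¼) - 10581/4)*(1/3649) = -905/4 + (10 - 10581/4)*(1/3649) = -905/4 - 10541/4*1/3649 = -905/4 - 10541/14596 = -1656443/7298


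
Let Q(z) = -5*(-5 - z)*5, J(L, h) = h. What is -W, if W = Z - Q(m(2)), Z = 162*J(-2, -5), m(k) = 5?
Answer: 1060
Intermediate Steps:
Q(z) = 125 + 25*z (Q(z) = (25 + 5*z)*5 = 125 + 25*z)
Z = -810 (Z = 162*(-5) = -810)
W = -1060 (W = -810 - (125 + 25*5) = -810 - (125 + 125) = -810 - 1*250 = -810 - 250 = -1060)
-W = -1*(-1060) = 1060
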